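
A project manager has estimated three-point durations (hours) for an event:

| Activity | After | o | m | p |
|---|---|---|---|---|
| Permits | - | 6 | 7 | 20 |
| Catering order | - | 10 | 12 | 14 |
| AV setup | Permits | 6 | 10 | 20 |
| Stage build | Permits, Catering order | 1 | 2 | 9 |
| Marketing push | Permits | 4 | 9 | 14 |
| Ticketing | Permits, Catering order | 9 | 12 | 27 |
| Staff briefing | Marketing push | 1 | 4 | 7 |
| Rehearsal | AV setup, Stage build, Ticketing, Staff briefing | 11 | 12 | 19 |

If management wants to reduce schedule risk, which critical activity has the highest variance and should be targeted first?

te_Permits = (6 + 4·7 + 20)/6 = 54/6 = 9; σ²_Permits = ((20−6)/6)² = 5.444
te_Catering order = (10 + 4·12 + 14)/6 = 72/6 = 12; σ²_Catering order = ((14−10)/6)² = 0.444
te_AV setup = (6 + 4·10 + 20)/6 = 66/6 = 11; σ²_AV setup = ((20−6)/6)² = 5.444
te_Stage build = (1 + 4·2 + 9)/6 = 18/6 = 3; σ²_Stage build = ((9−1)/6)² = 1.778
te_Marketing push = (4 + 4·9 + 14)/6 = 54/6 = 9; σ²_Marketing push = ((14−4)/6)² = 2.778
te_Ticketing = (9 + 4·12 + 27)/6 = 84/6 = 14; σ²_Ticketing = ((27−9)/6)² = 9.000
te_Staff briefing = (1 + 4·4 + 7)/6 = 24/6 = 4; σ²_Staff briefing = ((7−1)/6)² = 1.000
te_Rehearsal = (11 + 4·12 + 19)/6 = 78/6 = 13; σ²_Rehearsal = ((19−11)/6)² = 1.778

Forward pass:
ES_Permits = 0; EF_Permits = 9
ES_Catering order = 0; EF_Catering order = 12
ES_AV setup = 9; EF_AV setup = 9+11 = 20
ES_Stage build = max(EF_Permits=9, EF_Catering order=12) = 12; EF_Stage build = 12+3 = 15
ES_Marketing push = 9; EF_Marketing push = 9+9 = 18
ES_Ticketing = max(EF_Permits=9, EF_Catering order=12) = 12; EF_Ticketing = 12+14 = 26
ES_Staff briefing = 18; EF_Staff briefing = 18+4 = 22
ES_Rehearsal = max(EF_AV setup=20, EF_Stage build=15, EF_Ticketing=26, EF_Staff briefing=22) = 26; EF_Rehearsal = 26+13 = 39
Expected project duration μ = 39 hours. Critical path: Catering order → Ticketing → Rehearsal.

Variances on critical path: σ²_Catering order=0.444, σ²_Ticketing=9.000, σ²_Rehearsal=1.778.
Largest is σ²_Ticketing = 9.000.

Ticketing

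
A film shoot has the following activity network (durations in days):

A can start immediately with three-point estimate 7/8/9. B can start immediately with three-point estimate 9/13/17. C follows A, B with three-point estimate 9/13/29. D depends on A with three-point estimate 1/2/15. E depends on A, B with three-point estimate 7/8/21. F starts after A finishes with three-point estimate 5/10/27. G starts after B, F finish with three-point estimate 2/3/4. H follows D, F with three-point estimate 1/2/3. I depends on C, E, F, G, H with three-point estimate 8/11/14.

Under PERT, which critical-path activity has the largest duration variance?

te_A = (7 + 4·8 + 9)/6 = 48/6 = 8; σ²_A = ((9−7)/6)² = 0.111
te_B = (9 + 4·13 + 17)/6 = 78/6 = 13; σ²_B = ((17−9)/6)² = 1.778
te_C = (9 + 4·13 + 29)/6 = 90/6 = 15; σ²_C = ((29−9)/6)² = 11.111
te_D = (1 + 4·2 + 15)/6 = 24/6 = 4; σ²_D = ((15−1)/6)² = 5.444
te_E = (7 + 4·8 + 21)/6 = 60/6 = 10; σ²_E = ((21−7)/6)² = 5.444
te_F = (5 + 4·10 + 27)/6 = 72/6 = 12; σ²_F = ((27−5)/6)² = 13.444
te_G = (2 + 4·3 + 4)/6 = 18/6 = 3; σ²_G = ((4−2)/6)² = 0.111
te_H = (1 + 4·2 + 3)/6 = 12/6 = 2; σ²_H = ((3−1)/6)² = 0.111
te_I = (8 + 4·11 + 14)/6 = 66/6 = 11; σ²_I = ((14−8)/6)² = 1.000

Forward pass:
ES_A = 0; EF_A = 8
ES_B = 0; EF_B = 13
ES_C = max(EF_A=8, EF_B=13) = 13; EF_C = 13+15 = 28
ES_D = 8; EF_D = 8+4 = 12
ES_E = max(EF_A=8, EF_B=13) = 13; EF_E = 13+10 = 23
ES_F = 8; EF_F = 8+12 = 20
ES_G = max(EF_B=13, EF_F=20) = 20; EF_G = 20+3 = 23
ES_H = max(EF_D=12, EF_F=20) = 20; EF_H = 20+2 = 22
ES_I = max(EF_C=28, EF_E=23, EF_F=20, EF_G=23, EF_H=22) = 28; EF_I = 28+11 = 39
Expected project duration μ = 39 days. Critical path: B → C → I.

Variances on critical path: σ²_B=1.778, σ²_C=11.111, σ²_I=1.000.
Largest is σ²_C = 11.111.

C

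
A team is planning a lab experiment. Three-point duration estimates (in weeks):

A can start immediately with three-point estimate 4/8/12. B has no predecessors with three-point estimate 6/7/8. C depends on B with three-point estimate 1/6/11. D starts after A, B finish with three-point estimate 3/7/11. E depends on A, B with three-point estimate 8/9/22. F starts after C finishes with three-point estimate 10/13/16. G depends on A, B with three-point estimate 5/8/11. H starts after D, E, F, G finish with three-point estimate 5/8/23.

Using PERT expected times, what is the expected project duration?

te_A = (4 + 4·8 + 12)/6 = 48/6 = 8
te_B = (6 + 4·7 + 8)/6 = 42/6 = 7
te_C = (1 + 4·6 + 11)/6 = 36/6 = 6
te_D = (3 + 4·7 + 11)/6 = 42/6 = 7
te_E = (8 + 4·9 + 22)/6 = 66/6 = 11
te_F = (10 + 4·13 + 16)/6 = 78/6 = 13
te_G = (5 + 4·8 + 11)/6 = 48/6 = 8
te_H = (5 + 4·8 + 23)/6 = 60/6 = 10

Forward pass:
ES_A = 0; EF_A = 8
ES_B = 0; EF_B = 7
ES_C = 7; EF_C = 7+6 = 13
ES_D = max(EF_A=8, EF_B=7) = 8; EF_D = 8+7 = 15
ES_E = max(EF_A=8, EF_B=7) = 8; EF_E = 8+11 = 19
ES_F = 13; EF_F = 13+13 = 26
ES_G = max(EF_A=8, EF_B=7) = 8; EF_G = 8+8 = 16
ES_H = max(EF_D=15, EF_E=19, EF_F=26, EF_G=16) = 26; EF_H = 26+10 = 36
Expected project duration μ = 36 weeks. Critical path: B → C → F → H.

36 weeks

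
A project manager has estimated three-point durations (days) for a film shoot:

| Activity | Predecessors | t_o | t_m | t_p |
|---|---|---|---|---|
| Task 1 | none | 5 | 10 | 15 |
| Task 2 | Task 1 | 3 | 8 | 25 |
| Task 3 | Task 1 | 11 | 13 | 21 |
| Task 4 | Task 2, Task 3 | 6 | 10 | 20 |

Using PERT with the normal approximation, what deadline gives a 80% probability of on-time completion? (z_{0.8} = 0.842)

37.8 days

te_Task 1 = (5 + 4·10 + 15)/6 = 60/6 = 10; σ²_Task 1 = ((15−5)/6)² = 2.778
te_Task 2 = (3 + 4·8 + 25)/6 = 60/6 = 10; σ²_Task 2 = ((25−3)/6)² = 13.444
te_Task 3 = (11 + 4·13 + 21)/6 = 84/6 = 14; σ²_Task 3 = ((21−11)/6)² = 2.778
te_Task 4 = (6 + 4·10 + 20)/6 = 66/6 = 11; σ²_Task 4 = ((20−6)/6)² = 5.444

Forward pass:
ES_Task 1 = 0; EF_Task 1 = 10
ES_Task 2 = 10; EF_Task 2 = 10+10 = 20
ES_Task 3 = 10; EF_Task 3 = 10+14 = 24
ES_Task 4 = max(EF_Task 2=20, EF_Task 3=24) = 24; EF_Task 4 = 24+11 = 35
Expected project duration μ = 35 days. Critical path: Task 1 → Task 3 → Task 4.

Variance along critical path = 2.778 + 2.778 + 5.444 = 11.000; σ = 3.317 days.
D = μ + z·σ = 35 + 0.842·3.317 = 37.8 days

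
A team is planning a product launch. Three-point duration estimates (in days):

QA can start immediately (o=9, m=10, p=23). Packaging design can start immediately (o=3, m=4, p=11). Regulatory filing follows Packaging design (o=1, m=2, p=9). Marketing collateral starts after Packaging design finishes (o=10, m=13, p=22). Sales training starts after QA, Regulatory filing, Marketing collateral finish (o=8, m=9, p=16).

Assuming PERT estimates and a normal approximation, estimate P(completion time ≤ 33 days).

0.927

te_QA = (9 + 4·10 + 23)/6 = 72/6 = 12; σ²_QA = ((23−9)/6)² = 5.444
te_Packaging design = (3 + 4·4 + 11)/6 = 30/6 = 5; σ²_Packaging design = ((11−3)/6)² = 1.778
te_Regulatory filing = (1 + 4·2 + 9)/6 = 18/6 = 3; σ²_Regulatory filing = ((9−1)/6)² = 1.778
te_Marketing collateral = (10 + 4·13 + 22)/6 = 84/6 = 14; σ²_Marketing collateral = ((22−10)/6)² = 4.000
te_Sales training = (8 + 4·9 + 16)/6 = 60/6 = 10; σ²_Sales training = ((16−8)/6)² = 1.778

Forward pass:
ES_QA = 0; EF_QA = 12
ES_Packaging design = 0; EF_Packaging design = 5
ES_Regulatory filing = 5; EF_Regulatory filing = 5+3 = 8
ES_Marketing collateral = 5; EF_Marketing collateral = 5+14 = 19
ES_Sales training = max(EF_QA=12, EF_Regulatory filing=8, EF_Marketing collateral=19) = 19; EF_Sales training = 19+10 = 29
Expected project duration μ = 29 days. Critical path: Packaging design → Marketing collateral → Sales training.

Variance along critical path = 1.778 + 4.000 + 1.778 = 7.556; σ = √7.556 = 2.749 days.
Z = (33 − 29) / 2.749 = 1.455
P(T ≤ 33) = Φ(1.455) ≈ 0.927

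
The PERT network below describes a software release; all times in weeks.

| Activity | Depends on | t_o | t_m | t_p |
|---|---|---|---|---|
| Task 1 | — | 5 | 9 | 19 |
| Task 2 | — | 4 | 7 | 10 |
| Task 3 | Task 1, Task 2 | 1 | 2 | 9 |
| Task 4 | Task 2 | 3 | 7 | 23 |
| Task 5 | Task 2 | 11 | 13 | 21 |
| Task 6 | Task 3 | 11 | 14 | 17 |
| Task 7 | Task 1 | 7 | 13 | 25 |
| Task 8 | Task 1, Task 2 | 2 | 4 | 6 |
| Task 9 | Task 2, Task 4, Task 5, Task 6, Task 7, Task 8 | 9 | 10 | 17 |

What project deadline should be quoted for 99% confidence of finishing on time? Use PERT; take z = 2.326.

te_Task 1 = (5 + 4·9 + 19)/6 = 60/6 = 10; σ²_Task 1 = ((19−5)/6)² = 5.444
te_Task 2 = (4 + 4·7 + 10)/6 = 42/6 = 7; σ²_Task 2 = ((10−4)/6)² = 1.000
te_Task 3 = (1 + 4·2 + 9)/6 = 18/6 = 3; σ²_Task 3 = ((9−1)/6)² = 1.778
te_Task 4 = (3 + 4·7 + 23)/6 = 54/6 = 9; σ²_Task 4 = ((23−3)/6)² = 11.111
te_Task 5 = (11 + 4·13 + 21)/6 = 84/6 = 14; σ²_Task 5 = ((21−11)/6)² = 2.778
te_Task 6 = (11 + 4·14 + 17)/6 = 84/6 = 14; σ²_Task 6 = ((17−11)/6)² = 1.000
te_Task 7 = (7 + 4·13 + 25)/6 = 84/6 = 14; σ²_Task 7 = ((25−7)/6)² = 9.000
te_Task 8 = (2 + 4·4 + 6)/6 = 24/6 = 4; σ²_Task 8 = ((6−2)/6)² = 0.444
te_Task 9 = (9 + 4·10 + 17)/6 = 66/6 = 11; σ²_Task 9 = ((17−9)/6)² = 1.778

Forward pass:
ES_Task 1 = 0; EF_Task 1 = 10
ES_Task 2 = 0; EF_Task 2 = 7
ES_Task 3 = max(EF_Task 1=10, EF_Task 2=7) = 10; EF_Task 3 = 10+3 = 13
ES_Task 4 = 7; EF_Task 4 = 7+9 = 16
ES_Task 5 = 7; EF_Task 5 = 7+14 = 21
ES_Task 6 = 13; EF_Task 6 = 13+14 = 27
ES_Task 7 = 10; EF_Task 7 = 10+14 = 24
ES_Task 8 = max(EF_Task 1=10, EF_Task 2=7) = 10; EF_Task 8 = 10+4 = 14
ES_Task 9 = max(EF_Task 2=7, EF_Task 4=16, EF_Task 5=21, EF_Task 6=27, EF_Task 7=24, EF_Task 8=14) = 27; EF_Task 9 = 27+11 = 38
Expected project duration μ = 38 weeks. Critical path: Task 1 → Task 3 → Task 6 → Task 9.

Variance along critical path = 5.444 + 1.778 + 1.000 + 1.778 = 10.000; σ = 3.162 weeks.
D = μ + z·σ = 38 + 2.326·3.162 = 45.4 weeks

45.4 weeks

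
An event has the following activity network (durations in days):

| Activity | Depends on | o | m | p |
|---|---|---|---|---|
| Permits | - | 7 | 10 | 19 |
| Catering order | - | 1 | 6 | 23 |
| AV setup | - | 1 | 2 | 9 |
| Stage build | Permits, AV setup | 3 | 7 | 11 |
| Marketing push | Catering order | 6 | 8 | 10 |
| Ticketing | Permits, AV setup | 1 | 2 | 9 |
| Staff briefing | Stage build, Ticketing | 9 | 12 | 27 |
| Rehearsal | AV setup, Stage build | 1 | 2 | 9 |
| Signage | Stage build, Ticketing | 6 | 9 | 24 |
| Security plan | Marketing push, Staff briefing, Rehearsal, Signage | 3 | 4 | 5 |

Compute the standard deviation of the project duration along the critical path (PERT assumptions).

te_Permits = (7 + 4·10 + 19)/6 = 66/6 = 11; σ²_Permits = ((19−7)/6)² = 4.000
te_Catering order = (1 + 4·6 + 23)/6 = 48/6 = 8; σ²_Catering order = ((23−1)/6)² = 13.444
te_AV setup = (1 + 4·2 + 9)/6 = 18/6 = 3; σ²_AV setup = ((9−1)/6)² = 1.778
te_Stage build = (3 + 4·7 + 11)/6 = 42/6 = 7; σ²_Stage build = ((11−3)/6)² = 1.778
te_Marketing push = (6 + 4·8 + 10)/6 = 48/6 = 8; σ²_Marketing push = ((10−6)/6)² = 0.444
te_Ticketing = (1 + 4·2 + 9)/6 = 18/6 = 3; σ²_Ticketing = ((9−1)/6)² = 1.778
te_Staff briefing = (9 + 4·12 + 27)/6 = 84/6 = 14; σ²_Staff briefing = ((27−9)/6)² = 9.000
te_Rehearsal = (1 + 4·2 + 9)/6 = 18/6 = 3; σ²_Rehearsal = ((9−1)/6)² = 1.778
te_Signage = (6 + 4·9 + 24)/6 = 66/6 = 11; σ²_Signage = ((24−6)/6)² = 9.000
te_Security plan = (3 + 4·4 + 5)/6 = 24/6 = 4; σ²_Security plan = ((5−3)/6)² = 0.111

Forward pass:
ES_Permits = 0; EF_Permits = 11
ES_Catering order = 0; EF_Catering order = 8
ES_AV setup = 0; EF_AV setup = 3
ES_Stage build = max(EF_Permits=11, EF_AV setup=3) = 11; EF_Stage build = 11+7 = 18
ES_Marketing push = 8; EF_Marketing push = 8+8 = 16
ES_Ticketing = max(EF_Permits=11, EF_AV setup=3) = 11; EF_Ticketing = 11+3 = 14
ES_Staff briefing = max(EF_Stage build=18, EF_Ticketing=14) = 18; EF_Staff briefing = 18+14 = 32
ES_Rehearsal = max(EF_AV setup=3, EF_Stage build=18) = 18; EF_Rehearsal = 18+3 = 21
ES_Signage = max(EF_Stage build=18, EF_Ticketing=14) = 18; EF_Signage = 18+11 = 29
ES_Security plan = max(EF_Marketing push=16, EF_Staff briefing=32, EF_Rehearsal=21, EF_Signage=29) = 32; EF_Security plan = 32+4 = 36
Expected project duration μ = 36 days. Critical path: Permits → Stage build → Staff briefing → Security plan.

Variance along critical path = 4.000 + 1.778 + 9.000 + 0.111 = 14.889
σ = √14.889 = 3.859 days

3.86 days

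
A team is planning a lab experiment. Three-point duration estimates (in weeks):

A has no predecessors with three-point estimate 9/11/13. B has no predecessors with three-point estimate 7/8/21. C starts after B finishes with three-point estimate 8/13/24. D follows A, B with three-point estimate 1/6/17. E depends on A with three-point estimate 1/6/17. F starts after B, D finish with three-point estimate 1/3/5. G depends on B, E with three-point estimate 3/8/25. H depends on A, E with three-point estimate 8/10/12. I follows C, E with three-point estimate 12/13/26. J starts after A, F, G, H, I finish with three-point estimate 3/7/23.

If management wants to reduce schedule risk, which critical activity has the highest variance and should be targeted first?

te_A = (9 + 4·11 + 13)/6 = 66/6 = 11; σ²_A = ((13−9)/6)² = 0.444
te_B = (7 + 4·8 + 21)/6 = 60/6 = 10; σ²_B = ((21−7)/6)² = 5.444
te_C = (8 + 4·13 + 24)/6 = 84/6 = 14; σ²_C = ((24−8)/6)² = 7.111
te_D = (1 + 4·6 + 17)/6 = 42/6 = 7; σ²_D = ((17−1)/6)² = 7.111
te_E = (1 + 4·6 + 17)/6 = 42/6 = 7; σ²_E = ((17−1)/6)² = 7.111
te_F = (1 + 4·3 + 5)/6 = 18/6 = 3; σ²_F = ((5−1)/6)² = 0.444
te_G = (3 + 4·8 + 25)/6 = 60/6 = 10; σ²_G = ((25−3)/6)² = 13.444
te_H = (8 + 4·10 + 12)/6 = 60/6 = 10; σ²_H = ((12−8)/6)² = 0.444
te_I = (12 + 4·13 + 26)/6 = 90/6 = 15; σ²_I = ((26−12)/6)² = 5.444
te_J = (3 + 4·7 + 23)/6 = 54/6 = 9; σ²_J = ((23−3)/6)² = 11.111

Forward pass:
ES_A = 0; EF_A = 11
ES_B = 0; EF_B = 10
ES_C = 10; EF_C = 10+14 = 24
ES_D = max(EF_A=11, EF_B=10) = 11; EF_D = 11+7 = 18
ES_E = 11; EF_E = 11+7 = 18
ES_F = max(EF_B=10, EF_D=18) = 18; EF_F = 18+3 = 21
ES_G = max(EF_B=10, EF_E=18) = 18; EF_G = 18+10 = 28
ES_H = max(EF_A=11, EF_E=18) = 18; EF_H = 18+10 = 28
ES_I = max(EF_C=24, EF_E=18) = 24; EF_I = 24+15 = 39
ES_J = max(EF_A=11, EF_F=21, EF_G=28, EF_H=28, EF_I=39) = 39; EF_J = 39+9 = 48
Expected project duration μ = 48 weeks. Critical path: B → C → I → J.

Variances on critical path: σ²_B=5.444, σ²_C=7.111, σ²_I=5.444, σ²_J=11.111.
Largest is σ²_J = 11.111.

J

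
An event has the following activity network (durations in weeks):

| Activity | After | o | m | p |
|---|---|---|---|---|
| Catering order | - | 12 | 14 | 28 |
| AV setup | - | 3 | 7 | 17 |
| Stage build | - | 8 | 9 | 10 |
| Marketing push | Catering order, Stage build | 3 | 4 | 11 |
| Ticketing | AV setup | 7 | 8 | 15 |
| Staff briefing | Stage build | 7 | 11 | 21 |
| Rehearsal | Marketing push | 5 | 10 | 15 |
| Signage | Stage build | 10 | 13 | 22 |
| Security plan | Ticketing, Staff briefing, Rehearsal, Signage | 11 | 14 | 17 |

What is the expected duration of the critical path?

te_Catering order = (12 + 4·14 + 28)/6 = 96/6 = 16
te_AV setup = (3 + 4·7 + 17)/6 = 48/6 = 8
te_Stage build = (8 + 4·9 + 10)/6 = 54/6 = 9
te_Marketing push = (3 + 4·4 + 11)/6 = 30/6 = 5
te_Ticketing = (7 + 4·8 + 15)/6 = 54/6 = 9
te_Staff briefing = (7 + 4·11 + 21)/6 = 72/6 = 12
te_Rehearsal = (5 + 4·10 + 15)/6 = 60/6 = 10
te_Signage = (10 + 4·13 + 22)/6 = 84/6 = 14
te_Security plan = (11 + 4·14 + 17)/6 = 84/6 = 14

Forward pass:
ES_Catering order = 0; EF_Catering order = 16
ES_AV setup = 0; EF_AV setup = 8
ES_Stage build = 0; EF_Stage build = 9
ES_Marketing push = max(EF_Catering order=16, EF_Stage build=9) = 16; EF_Marketing push = 16+5 = 21
ES_Ticketing = 8; EF_Ticketing = 8+9 = 17
ES_Staff briefing = 9; EF_Staff briefing = 9+12 = 21
ES_Rehearsal = 21; EF_Rehearsal = 21+10 = 31
ES_Signage = 9; EF_Signage = 9+14 = 23
ES_Security plan = max(EF_Ticketing=17, EF_Staff briefing=21, EF_Rehearsal=31, EF_Signage=23) = 31; EF_Security plan = 31+14 = 45
Expected project duration μ = 45 weeks. Critical path: Catering order → Marketing push → Rehearsal → Security plan.

45 weeks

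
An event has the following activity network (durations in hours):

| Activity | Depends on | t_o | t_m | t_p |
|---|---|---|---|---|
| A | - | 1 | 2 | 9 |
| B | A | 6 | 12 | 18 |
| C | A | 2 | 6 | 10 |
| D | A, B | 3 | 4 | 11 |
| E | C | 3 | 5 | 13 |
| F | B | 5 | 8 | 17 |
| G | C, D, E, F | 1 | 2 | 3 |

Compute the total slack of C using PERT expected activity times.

te_A = (1 + 4·2 + 9)/6 = 18/6 = 3
te_B = (6 + 4·12 + 18)/6 = 72/6 = 12
te_C = (2 + 4·6 + 10)/6 = 36/6 = 6
te_D = (3 + 4·4 + 11)/6 = 30/6 = 5
te_E = (3 + 4·5 + 13)/6 = 36/6 = 6
te_F = (5 + 4·8 + 17)/6 = 54/6 = 9
te_G = (1 + 4·2 + 3)/6 = 12/6 = 2

Forward pass:
ES_A = 0; EF_A = 3
ES_B = 3; EF_B = 3+12 = 15
ES_C = 3; EF_C = 3+6 = 9
ES_D = max(EF_A=3, EF_B=15) = 15; EF_D = 15+5 = 20
ES_E = 9; EF_E = 9+6 = 15
ES_F = 15; EF_F = 15+9 = 24
ES_G = max(EF_C=9, EF_D=20, EF_E=15, EF_F=24) = 24; EF_G = 24+2 = 26
Expected project duration μ = 26 hours. Critical path: A → B → F → G.

Backward pass:
LF_G = 26; LS_G = 26−2 = 24
LF_F = LS_G = 24; LS_F = 24−9 = 15
LF_E = LS_G = 24; LS_E = 24−6 = 18
LF_D = LS_G = 24; LS_D = 24−5 = 19
LF_C = min(LS_E=18, LS_G=24) = 18; LS_C = 18−6 = 12
LF_B = min(LS_D=19, LS_F=15) = 15; LS_B = 15−12 = 3
LF_A = min(LS_B=3, LS_C=12, LS_D=19) = 3; LS_A = 3−3 = 0
Slack_C = LS_C − ES_C = 12 − 3 = 9

9 hours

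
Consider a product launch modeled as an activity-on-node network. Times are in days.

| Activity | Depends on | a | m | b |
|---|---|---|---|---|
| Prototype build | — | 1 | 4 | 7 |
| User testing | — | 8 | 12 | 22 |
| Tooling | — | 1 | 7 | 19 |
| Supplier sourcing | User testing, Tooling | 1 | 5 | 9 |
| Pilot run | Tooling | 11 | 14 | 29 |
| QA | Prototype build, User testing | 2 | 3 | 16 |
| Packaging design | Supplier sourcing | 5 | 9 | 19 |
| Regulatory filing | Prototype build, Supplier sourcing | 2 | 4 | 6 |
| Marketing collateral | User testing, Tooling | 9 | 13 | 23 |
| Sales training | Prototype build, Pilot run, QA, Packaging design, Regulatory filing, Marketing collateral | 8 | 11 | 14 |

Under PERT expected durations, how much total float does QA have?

te_Prototype build = (1 + 4·4 + 7)/6 = 24/6 = 4
te_User testing = (8 + 4·12 + 22)/6 = 78/6 = 13
te_Tooling = (1 + 4·7 + 19)/6 = 48/6 = 8
te_Supplier sourcing = (1 + 4·5 + 9)/6 = 30/6 = 5
te_Pilot run = (11 + 4·14 + 29)/6 = 96/6 = 16
te_QA = (2 + 4·3 + 16)/6 = 30/6 = 5
te_Packaging design = (5 + 4·9 + 19)/6 = 60/6 = 10
te_Regulatory filing = (2 + 4·4 + 6)/6 = 24/6 = 4
te_Marketing collateral = (9 + 4·13 + 23)/6 = 84/6 = 14
te_Sales training = (8 + 4·11 + 14)/6 = 66/6 = 11

Forward pass:
ES_Prototype build = 0; EF_Prototype build = 4
ES_User testing = 0; EF_User testing = 13
ES_Tooling = 0; EF_Tooling = 8
ES_Supplier sourcing = max(EF_User testing=13, EF_Tooling=8) = 13; EF_Supplier sourcing = 13+5 = 18
ES_Pilot run = 8; EF_Pilot run = 8+16 = 24
ES_QA = max(EF_Prototype build=4, EF_User testing=13) = 13; EF_QA = 13+5 = 18
ES_Packaging design = 18; EF_Packaging design = 18+10 = 28
ES_Regulatory filing = max(EF_Prototype build=4, EF_Supplier sourcing=18) = 18; EF_Regulatory filing = 18+4 = 22
ES_Marketing collateral = max(EF_User testing=13, EF_Tooling=8) = 13; EF_Marketing collateral = 13+14 = 27
ES_Sales training = max(EF_Prototype build=4, EF_Pilot run=24, EF_QA=18, EF_Packaging design=28, EF_Regulatory filing=22, EF_Marketing collateral=27) = 28; EF_Sales training = 28+11 = 39
Expected project duration μ = 39 days. Critical path: User testing → Supplier sourcing → Packaging design → Sales training.

Backward pass:
LF_Sales training = 39; LS_Sales training = 39−11 = 28
LF_Marketing collateral = LS_Sales training = 28; LS_Marketing collateral = 28−14 = 14
LF_Regulatory filing = LS_Sales training = 28; LS_Regulatory filing = 28−4 = 24
LF_Packaging design = LS_Sales training = 28; LS_Packaging design = 28−10 = 18
LF_QA = LS_Sales training = 28; LS_QA = 28−5 = 23
LF_Pilot run = LS_Sales training = 28; LS_Pilot run = 28−16 = 12
LF_Supplier sourcing = min(LS_Packaging design=18, LS_Regulatory filing=24) = 18; LS_Supplier sourcing = 18−5 = 13
LF_Tooling = min(LS_Supplier sourcing=13, LS_Pilot run=12, LS_Marketing collateral=14) = 12; LS_Tooling = 12−8 = 4
LF_User testing = min(LS_Supplier sourcing=13, LS_QA=23, LS_Marketing collateral=14) = 13; LS_User testing = 13−13 = 0
LF_Prototype build = min(LS_QA=23, LS_Regulatory filing=24, LS_Sales training=28) = 23; LS_Prototype build = 23−4 = 19
Slack_QA = LS_QA − ES_QA = 23 − 13 = 10

10 days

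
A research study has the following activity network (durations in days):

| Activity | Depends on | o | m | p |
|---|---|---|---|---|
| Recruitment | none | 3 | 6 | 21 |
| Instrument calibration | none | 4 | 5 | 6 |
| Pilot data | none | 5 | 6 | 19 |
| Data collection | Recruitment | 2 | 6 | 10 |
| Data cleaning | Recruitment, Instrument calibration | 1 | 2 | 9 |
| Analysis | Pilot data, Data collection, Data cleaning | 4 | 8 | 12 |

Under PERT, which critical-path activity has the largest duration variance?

Recruitment

te_Recruitment = (3 + 4·6 + 21)/6 = 48/6 = 8; σ²_Recruitment = ((21−3)/6)² = 9.000
te_Instrument calibration = (4 + 4·5 + 6)/6 = 30/6 = 5; σ²_Instrument calibration = ((6−4)/6)² = 0.111
te_Pilot data = (5 + 4·6 + 19)/6 = 48/6 = 8; σ²_Pilot data = ((19−5)/6)² = 5.444
te_Data collection = (2 + 4·6 + 10)/6 = 36/6 = 6; σ²_Data collection = ((10−2)/6)² = 1.778
te_Data cleaning = (1 + 4·2 + 9)/6 = 18/6 = 3; σ²_Data cleaning = ((9−1)/6)² = 1.778
te_Analysis = (4 + 4·8 + 12)/6 = 48/6 = 8; σ²_Analysis = ((12−4)/6)² = 1.778

Forward pass:
ES_Recruitment = 0; EF_Recruitment = 8
ES_Instrument calibration = 0; EF_Instrument calibration = 5
ES_Pilot data = 0; EF_Pilot data = 8
ES_Data collection = 8; EF_Data collection = 8+6 = 14
ES_Data cleaning = max(EF_Recruitment=8, EF_Instrument calibration=5) = 8; EF_Data cleaning = 8+3 = 11
ES_Analysis = max(EF_Pilot data=8, EF_Data collection=14, EF_Data cleaning=11) = 14; EF_Analysis = 14+8 = 22
Expected project duration μ = 22 days. Critical path: Recruitment → Data collection → Analysis.

Variances on critical path: σ²_Recruitment=9.000, σ²_Data collection=1.778, σ²_Analysis=1.778.
Largest is σ²_Recruitment = 9.000.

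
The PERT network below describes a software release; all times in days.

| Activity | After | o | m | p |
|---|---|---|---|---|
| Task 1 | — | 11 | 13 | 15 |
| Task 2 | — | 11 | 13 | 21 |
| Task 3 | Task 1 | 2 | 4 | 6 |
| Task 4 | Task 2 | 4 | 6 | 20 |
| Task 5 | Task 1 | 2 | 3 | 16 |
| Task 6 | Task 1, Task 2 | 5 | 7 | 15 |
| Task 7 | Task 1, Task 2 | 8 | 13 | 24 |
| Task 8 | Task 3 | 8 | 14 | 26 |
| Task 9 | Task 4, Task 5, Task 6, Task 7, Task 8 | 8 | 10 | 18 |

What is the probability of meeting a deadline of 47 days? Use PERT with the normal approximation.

0.869

te_Task 1 = (11 + 4·13 + 15)/6 = 78/6 = 13; σ²_Task 1 = ((15−11)/6)² = 0.444
te_Task 2 = (11 + 4·13 + 21)/6 = 84/6 = 14; σ²_Task 2 = ((21−11)/6)² = 2.778
te_Task 3 = (2 + 4·4 + 6)/6 = 24/6 = 4; σ²_Task 3 = ((6−2)/6)² = 0.444
te_Task 4 = (4 + 4·6 + 20)/6 = 48/6 = 8; σ²_Task 4 = ((20−4)/6)² = 7.111
te_Task 5 = (2 + 4·3 + 16)/6 = 30/6 = 5; σ²_Task 5 = ((16−2)/6)² = 5.444
te_Task 6 = (5 + 4·7 + 15)/6 = 48/6 = 8; σ²_Task 6 = ((15−5)/6)² = 2.778
te_Task 7 = (8 + 4·13 + 24)/6 = 84/6 = 14; σ²_Task 7 = ((24−8)/6)² = 7.111
te_Task 8 = (8 + 4·14 + 26)/6 = 90/6 = 15; σ²_Task 8 = ((26−8)/6)² = 9.000
te_Task 9 = (8 + 4·10 + 18)/6 = 66/6 = 11; σ²_Task 9 = ((18−8)/6)² = 2.778

Forward pass:
ES_Task 1 = 0; EF_Task 1 = 13
ES_Task 2 = 0; EF_Task 2 = 14
ES_Task 3 = 13; EF_Task 3 = 13+4 = 17
ES_Task 4 = 14; EF_Task 4 = 14+8 = 22
ES_Task 5 = 13; EF_Task 5 = 13+5 = 18
ES_Task 6 = max(EF_Task 1=13, EF_Task 2=14) = 14; EF_Task 6 = 14+8 = 22
ES_Task 7 = max(EF_Task 1=13, EF_Task 2=14) = 14; EF_Task 7 = 14+14 = 28
ES_Task 8 = 17; EF_Task 8 = 17+15 = 32
ES_Task 9 = max(EF_Task 4=22, EF_Task 5=18, EF_Task 6=22, EF_Task 7=28, EF_Task 8=32) = 32; EF_Task 9 = 32+11 = 43
Expected project duration μ = 43 days. Critical path: Task 1 → Task 3 → Task 8 → Task 9.

Variance along critical path = 0.444 + 0.444 + 9.000 + 2.778 = 12.667; σ = √12.667 = 3.559 days.
Z = (47 − 43) / 3.559 = 1.124
P(T ≤ 47) = Φ(1.124) ≈ 0.869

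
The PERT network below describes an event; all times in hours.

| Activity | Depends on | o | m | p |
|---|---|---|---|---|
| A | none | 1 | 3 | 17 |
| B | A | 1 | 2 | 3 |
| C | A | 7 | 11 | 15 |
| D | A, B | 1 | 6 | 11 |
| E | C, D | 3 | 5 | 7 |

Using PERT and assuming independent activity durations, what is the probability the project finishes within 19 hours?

0.256

te_A = (1 + 4·3 + 17)/6 = 30/6 = 5; σ²_A = ((17−1)/6)² = 7.111
te_B = (1 + 4·2 + 3)/6 = 12/6 = 2; σ²_B = ((3−1)/6)² = 0.111
te_C = (7 + 4·11 + 15)/6 = 66/6 = 11; σ²_C = ((15−7)/6)² = 1.778
te_D = (1 + 4·6 + 11)/6 = 36/6 = 6; σ²_D = ((11−1)/6)² = 2.778
te_E = (3 + 4·5 + 7)/6 = 30/6 = 5; σ²_E = ((7−3)/6)² = 0.444

Forward pass:
ES_A = 0; EF_A = 5
ES_B = 5; EF_B = 5+2 = 7
ES_C = 5; EF_C = 5+11 = 16
ES_D = max(EF_A=5, EF_B=7) = 7; EF_D = 7+6 = 13
ES_E = max(EF_C=16, EF_D=13) = 16; EF_E = 16+5 = 21
Expected project duration μ = 21 hours. Critical path: A → C → E.

Variance along critical path = 7.111 + 1.778 + 0.444 = 9.333; σ = √9.333 = 3.055 hours.
Z = (19 − 21) / 3.055 = -0.655
P(T ≤ 19) = Φ(-0.655) ≈ 0.256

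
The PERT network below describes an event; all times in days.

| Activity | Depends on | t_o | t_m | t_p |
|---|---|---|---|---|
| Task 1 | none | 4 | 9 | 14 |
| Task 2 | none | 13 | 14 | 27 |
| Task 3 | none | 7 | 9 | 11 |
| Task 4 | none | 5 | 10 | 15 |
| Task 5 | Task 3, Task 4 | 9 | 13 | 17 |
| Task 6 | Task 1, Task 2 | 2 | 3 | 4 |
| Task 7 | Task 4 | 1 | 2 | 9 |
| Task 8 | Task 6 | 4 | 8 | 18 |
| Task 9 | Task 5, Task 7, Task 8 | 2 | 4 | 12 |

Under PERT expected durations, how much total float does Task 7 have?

te_Task 1 = (4 + 4·9 + 14)/6 = 54/6 = 9
te_Task 2 = (13 + 4·14 + 27)/6 = 96/6 = 16
te_Task 3 = (7 + 4·9 + 11)/6 = 54/6 = 9
te_Task 4 = (5 + 4·10 + 15)/6 = 60/6 = 10
te_Task 5 = (9 + 4·13 + 17)/6 = 78/6 = 13
te_Task 6 = (2 + 4·3 + 4)/6 = 18/6 = 3
te_Task 7 = (1 + 4·2 + 9)/6 = 18/6 = 3
te_Task 8 = (4 + 4·8 + 18)/6 = 54/6 = 9
te_Task 9 = (2 + 4·4 + 12)/6 = 30/6 = 5

Forward pass:
ES_Task 1 = 0; EF_Task 1 = 9
ES_Task 2 = 0; EF_Task 2 = 16
ES_Task 3 = 0; EF_Task 3 = 9
ES_Task 4 = 0; EF_Task 4 = 10
ES_Task 5 = max(EF_Task 3=9, EF_Task 4=10) = 10; EF_Task 5 = 10+13 = 23
ES_Task 6 = max(EF_Task 1=9, EF_Task 2=16) = 16; EF_Task 6 = 16+3 = 19
ES_Task 7 = 10; EF_Task 7 = 10+3 = 13
ES_Task 8 = 19; EF_Task 8 = 19+9 = 28
ES_Task 9 = max(EF_Task 5=23, EF_Task 7=13, EF_Task 8=28) = 28; EF_Task 9 = 28+5 = 33
Expected project duration μ = 33 days. Critical path: Task 2 → Task 6 → Task 8 → Task 9.

Backward pass:
LF_Task 9 = 33; LS_Task 9 = 33−5 = 28
LF_Task 8 = LS_Task 9 = 28; LS_Task 8 = 28−9 = 19
LF_Task 7 = LS_Task 9 = 28; LS_Task 7 = 28−3 = 25
LF_Task 6 = LS_Task 8 = 19; LS_Task 6 = 19−3 = 16
LF_Task 5 = LS_Task 9 = 28; LS_Task 5 = 28−13 = 15
LF_Task 4 = min(LS_Task 5=15, LS_Task 7=25) = 15; LS_Task 4 = 15−10 = 5
LF_Task 3 = LS_Task 5 = 15; LS_Task 3 = 15−9 = 6
LF_Task 2 = LS_Task 6 = 16; LS_Task 2 = 16−16 = 0
LF_Task 1 = LS_Task 6 = 16; LS_Task 1 = 16−9 = 7
Slack_Task 7 = LS_Task 7 − ES_Task 7 = 25 − 10 = 15

15 days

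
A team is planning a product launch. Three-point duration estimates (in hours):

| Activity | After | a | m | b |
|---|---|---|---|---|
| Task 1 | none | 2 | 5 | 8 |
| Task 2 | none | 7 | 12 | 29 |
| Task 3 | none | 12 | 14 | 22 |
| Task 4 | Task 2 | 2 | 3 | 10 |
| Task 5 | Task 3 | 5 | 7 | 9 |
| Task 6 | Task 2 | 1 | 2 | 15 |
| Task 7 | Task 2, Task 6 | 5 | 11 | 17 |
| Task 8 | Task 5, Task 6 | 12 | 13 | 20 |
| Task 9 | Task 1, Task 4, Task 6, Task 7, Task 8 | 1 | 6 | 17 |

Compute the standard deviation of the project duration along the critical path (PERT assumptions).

3.48 hours

te_Task 1 = (2 + 4·5 + 8)/6 = 30/6 = 5; σ²_Task 1 = ((8−2)/6)² = 1.000
te_Task 2 = (7 + 4·12 + 29)/6 = 84/6 = 14; σ²_Task 2 = ((29−7)/6)² = 13.444
te_Task 3 = (12 + 4·14 + 22)/6 = 90/6 = 15; σ²_Task 3 = ((22−12)/6)² = 2.778
te_Task 4 = (2 + 4·3 + 10)/6 = 24/6 = 4; σ²_Task 4 = ((10−2)/6)² = 1.778
te_Task 5 = (5 + 4·7 + 9)/6 = 42/6 = 7; σ²_Task 5 = ((9−5)/6)² = 0.444
te_Task 6 = (1 + 4·2 + 15)/6 = 24/6 = 4; σ²_Task 6 = ((15−1)/6)² = 5.444
te_Task 7 = (5 + 4·11 + 17)/6 = 66/6 = 11; σ²_Task 7 = ((17−5)/6)² = 4.000
te_Task 8 = (12 + 4·13 + 20)/6 = 84/6 = 14; σ²_Task 8 = ((20−12)/6)² = 1.778
te_Task 9 = (1 + 4·6 + 17)/6 = 42/6 = 7; σ²_Task 9 = ((17−1)/6)² = 7.111

Forward pass:
ES_Task 1 = 0; EF_Task 1 = 5
ES_Task 2 = 0; EF_Task 2 = 14
ES_Task 3 = 0; EF_Task 3 = 15
ES_Task 4 = 14; EF_Task 4 = 14+4 = 18
ES_Task 5 = 15; EF_Task 5 = 15+7 = 22
ES_Task 6 = 14; EF_Task 6 = 14+4 = 18
ES_Task 7 = max(EF_Task 2=14, EF_Task 6=18) = 18; EF_Task 7 = 18+11 = 29
ES_Task 8 = max(EF_Task 5=22, EF_Task 6=18) = 22; EF_Task 8 = 22+14 = 36
ES_Task 9 = max(EF_Task 1=5, EF_Task 4=18, EF_Task 6=18, EF_Task 7=29, EF_Task 8=36) = 36; EF_Task 9 = 36+7 = 43
Expected project duration μ = 43 hours. Critical path: Task 3 → Task 5 → Task 8 → Task 9.

Variance along critical path = 2.778 + 0.444 + 1.778 + 7.111 = 12.111
σ = √12.111 = 3.480 hours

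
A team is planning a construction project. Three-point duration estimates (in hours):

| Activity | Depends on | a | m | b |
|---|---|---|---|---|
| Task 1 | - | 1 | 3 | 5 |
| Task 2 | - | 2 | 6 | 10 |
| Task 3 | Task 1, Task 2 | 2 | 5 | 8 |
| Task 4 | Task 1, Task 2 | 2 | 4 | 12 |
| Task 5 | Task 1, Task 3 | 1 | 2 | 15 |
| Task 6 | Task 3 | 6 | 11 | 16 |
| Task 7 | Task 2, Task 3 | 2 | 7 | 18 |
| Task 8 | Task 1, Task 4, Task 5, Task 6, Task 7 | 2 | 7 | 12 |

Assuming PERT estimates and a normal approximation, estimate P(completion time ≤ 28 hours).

te_Task 1 = (1 + 4·3 + 5)/6 = 18/6 = 3; σ²_Task 1 = ((5−1)/6)² = 0.444
te_Task 2 = (2 + 4·6 + 10)/6 = 36/6 = 6; σ²_Task 2 = ((10−2)/6)² = 1.778
te_Task 3 = (2 + 4·5 + 8)/6 = 30/6 = 5; σ²_Task 3 = ((8−2)/6)² = 1.000
te_Task 4 = (2 + 4·4 + 12)/6 = 30/6 = 5; σ²_Task 4 = ((12−2)/6)² = 2.778
te_Task 5 = (1 + 4·2 + 15)/6 = 24/6 = 4; σ²_Task 5 = ((15−1)/6)² = 5.444
te_Task 6 = (6 + 4·11 + 16)/6 = 66/6 = 11; σ²_Task 6 = ((16−6)/6)² = 2.778
te_Task 7 = (2 + 4·7 + 18)/6 = 48/6 = 8; σ²_Task 7 = ((18−2)/6)² = 7.111
te_Task 8 = (2 + 4·7 + 12)/6 = 42/6 = 7; σ²_Task 8 = ((12−2)/6)² = 2.778

Forward pass:
ES_Task 1 = 0; EF_Task 1 = 3
ES_Task 2 = 0; EF_Task 2 = 6
ES_Task 3 = max(EF_Task 1=3, EF_Task 2=6) = 6; EF_Task 3 = 6+5 = 11
ES_Task 4 = max(EF_Task 1=3, EF_Task 2=6) = 6; EF_Task 4 = 6+5 = 11
ES_Task 5 = max(EF_Task 1=3, EF_Task 3=11) = 11; EF_Task 5 = 11+4 = 15
ES_Task 6 = 11; EF_Task 6 = 11+11 = 22
ES_Task 7 = max(EF_Task 2=6, EF_Task 3=11) = 11; EF_Task 7 = 11+8 = 19
ES_Task 8 = max(EF_Task 1=3, EF_Task 4=11, EF_Task 5=15, EF_Task 6=22, EF_Task 7=19) = 22; EF_Task 8 = 22+7 = 29
Expected project duration μ = 29 hours. Critical path: Task 2 → Task 3 → Task 6 → Task 8.

Variance along critical path = 1.778 + 1.000 + 2.778 + 2.778 = 8.333; σ = √8.333 = 2.887 hours.
Z = (28 − 29) / 2.887 = -0.346
P(T ≤ 28) = Φ(-0.346) ≈ 0.365

0.365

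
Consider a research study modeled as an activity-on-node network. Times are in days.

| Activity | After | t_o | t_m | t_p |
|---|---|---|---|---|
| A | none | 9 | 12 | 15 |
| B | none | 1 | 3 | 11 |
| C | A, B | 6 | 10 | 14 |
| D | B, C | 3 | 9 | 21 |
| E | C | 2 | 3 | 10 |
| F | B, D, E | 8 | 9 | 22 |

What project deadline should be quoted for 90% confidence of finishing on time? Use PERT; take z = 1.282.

te_A = (9 + 4·12 + 15)/6 = 72/6 = 12; σ²_A = ((15−9)/6)² = 1.000
te_B = (1 + 4·3 + 11)/6 = 24/6 = 4; σ²_B = ((11−1)/6)² = 2.778
te_C = (6 + 4·10 + 14)/6 = 60/6 = 10; σ²_C = ((14−6)/6)² = 1.778
te_D = (3 + 4·9 + 21)/6 = 60/6 = 10; σ²_D = ((21−3)/6)² = 9.000
te_E = (2 + 4·3 + 10)/6 = 24/6 = 4; σ²_E = ((10−2)/6)² = 1.778
te_F = (8 + 4·9 + 22)/6 = 66/6 = 11; σ²_F = ((22−8)/6)² = 5.444

Forward pass:
ES_A = 0; EF_A = 12
ES_B = 0; EF_B = 4
ES_C = max(EF_A=12, EF_B=4) = 12; EF_C = 12+10 = 22
ES_D = max(EF_B=4, EF_C=22) = 22; EF_D = 22+10 = 32
ES_E = 22; EF_E = 22+4 = 26
ES_F = max(EF_B=4, EF_D=32, EF_E=26) = 32; EF_F = 32+11 = 43
Expected project duration μ = 43 days. Critical path: A → C → D → F.

Variance along critical path = 1.000 + 1.778 + 9.000 + 5.444 = 17.222; σ = 4.150 days.
D = μ + z·σ = 43 + 1.282·4.150 = 48.3 days

48.3 days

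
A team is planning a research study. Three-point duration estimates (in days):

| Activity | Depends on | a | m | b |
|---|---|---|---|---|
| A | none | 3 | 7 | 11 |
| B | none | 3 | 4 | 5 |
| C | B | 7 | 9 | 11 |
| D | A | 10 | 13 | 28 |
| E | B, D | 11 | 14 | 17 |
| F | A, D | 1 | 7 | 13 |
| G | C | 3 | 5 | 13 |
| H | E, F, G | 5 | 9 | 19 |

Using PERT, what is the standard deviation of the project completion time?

te_A = (3 + 4·7 + 11)/6 = 42/6 = 7; σ²_A = ((11−3)/6)² = 1.778
te_B = (3 + 4·4 + 5)/6 = 24/6 = 4; σ²_B = ((5−3)/6)² = 0.111
te_C = (7 + 4·9 + 11)/6 = 54/6 = 9; σ²_C = ((11−7)/6)² = 0.444
te_D = (10 + 4·13 + 28)/6 = 90/6 = 15; σ²_D = ((28−10)/6)² = 9.000
te_E = (11 + 4·14 + 17)/6 = 84/6 = 14; σ²_E = ((17−11)/6)² = 1.000
te_F = (1 + 4·7 + 13)/6 = 42/6 = 7; σ²_F = ((13−1)/6)² = 4.000
te_G = (3 + 4·5 + 13)/6 = 36/6 = 6; σ²_G = ((13−3)/6)² = 2.778
te_H = (5 + 4·9 + 19)/6 = 60/6 = 10; σ²_H = ((19−5)/6)² = 5.444

Forward pass:
ES_A = 0; EF_A = 7
ES_B = 0; EF_B = 4
ES_C = 4; EF_C = 4+9 = 13
ES_D = 7; EF_D = 7+15 = 22
ES_E = max(EF_B=4, EF_D=22) = 22; EF_E = 22+14 = 36
ES_F = max(EF_A=7, EF_D=22) = 22; EF_F = 22+7 = 29
ES_G = 13; EF_G = 13+6 = 19
ES_H = max(EF_E=36, EF_F=29, EF_G=19) = 36; EF_H = 36+10 = 46
Expected project duration μ = 46 days. Critical path: A → D → E → H.

Variance along critical path = 1.778 + 9.000 + 1.000 + 5.444 = 17.222
σ = √17.222 = 4.150 days

4.15 days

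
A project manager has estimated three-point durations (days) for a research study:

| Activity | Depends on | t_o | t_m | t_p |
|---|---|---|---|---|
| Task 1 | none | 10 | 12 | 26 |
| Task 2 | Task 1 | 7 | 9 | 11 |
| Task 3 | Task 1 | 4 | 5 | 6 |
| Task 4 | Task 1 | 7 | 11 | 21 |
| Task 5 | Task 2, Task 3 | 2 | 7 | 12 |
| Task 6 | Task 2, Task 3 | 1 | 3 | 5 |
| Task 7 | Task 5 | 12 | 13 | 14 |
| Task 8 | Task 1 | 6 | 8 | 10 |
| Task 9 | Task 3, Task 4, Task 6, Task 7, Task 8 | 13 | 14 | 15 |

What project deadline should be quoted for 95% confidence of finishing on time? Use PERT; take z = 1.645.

te_Task 1 = (10 + 4·12 + 26)/6 = 84/6 = 14; σ²_Task 1 = ((26−10)/6)² = 7.111
te_Task 2 = (7 + 4·9 + 11)/6 = 54/6 = 9; σ²_Task 2 = ((11−7)/6)² = 0.444
te_Task 3 = (4 + 4·5 + 6)/6 = 30/6 = 5; σ²_Task 3 = ((6−4)/6)² = 0.111
te_Task 4 = (7 + 4·11 + 21)/6 = 72/6 = 12; σ²_Task 4 = ((21−7)/6)² = 5.444
te_Task 5 = (2 + 4·7 + 12)/6 = 42/6 = 7; σ²_Task 5 = ((12−2)/6)² = 2.778
te_Task 6 = (1 + 4·3 + 5)/6 = 18/6 = 3; σ²_Task 6 = ((5−1)/6)² = 0.444
te_Task 7 = (12 + 4·13 + 14)/6 = 78/6 = 13; σ²_Task 7 = ((14−12)/6)² = 0.111
te_Task 8 = (6 + 4·8 + 10)/6 = 48/6 = 8; σ²_Task 8 = ((10−6)/6)² = 0.444
te_Task 9 = (13 + 4·14 + 15)/6 = 84/6 = 14; σ²_Task 9 = ((15−13)/6)² = 0.111

Forward pass:
ES_Task 1 = 0; EF_Task 1 = 14
ES_Task 2 = 14; EF_Task 2 = 14+9 = 23
ES_Task 3 = 14; EF_Task 3 = 14+5 = 19
ES_Task 4 = 14; EF_Task 4 = 14+12 = 26
ES_Task 5 = max(EF_Task 2=23, EF_Task 3=19) = 23; EF_Task 5 = 23+7 = 30
ES_Task 6 = max(EF_Task 2=23, EF_Task 3=19) = 23; EF_Task 6 = 23+3 = 26
ES_Task 7 = 30; EF_Task 7 = 30+13 = 43
ES_Task 8 = 14; EF_Task 8 = 14+8 = 22
ES_Task 9 = max(EF_Task 3=19, EF_Task 4=26, EF_Task 6=26, EF_Task 7=43, EF_Task 8=22) = 43; EF_Task 9 = 43+14 = 57
Expected project duration μ = 57 days. Critical path: Task 1 → Task 2 → Task 5 → Task 7 → Task 9.

Variance along critical path = 7.111 + 0.444 + 2.778 + 0.111 + 0.111 = 10.556; σ = 3.249 days.
D = μ + z·σ = 57 + 1.645·3.249 = 62.3 days

62.3 days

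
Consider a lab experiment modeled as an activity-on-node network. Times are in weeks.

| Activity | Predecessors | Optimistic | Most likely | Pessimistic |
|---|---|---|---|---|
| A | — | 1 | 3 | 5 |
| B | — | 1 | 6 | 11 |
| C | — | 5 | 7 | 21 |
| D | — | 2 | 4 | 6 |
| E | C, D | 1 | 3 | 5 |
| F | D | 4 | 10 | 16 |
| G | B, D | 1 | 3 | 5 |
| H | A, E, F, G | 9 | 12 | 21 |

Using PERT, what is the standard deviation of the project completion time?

2.91 weeks

te_A = (1 + 4·3 + 5)/6 = 18/6 = 3; σ²_A = ((5−1)/6)² = 0.444
te_B = (1 + 4·6 + 11)/6 = 36/6 = 6; σ²_B = ((11−1)/6)² = 2.778
te_C = (5 + 4·7 + 21)/6 = 54/6 = 9; σ²_C = ((21−5)/6)² = 7.111
te_D = (2 + 4·4 + 6)/6 = 24/6 = 4; σ²_D = ((6−2)/6)² = 0.444
te_E = (1 + 4·3 + 5)/6 = 18/6 = 3; σ²_E = ((5−1)/6)² = 0.444
te_F = (4 + 4·10 + 16)/6 = 60/6 = 10; σ²_F = ((16−4)/6)² = 4.000
te_G = (1 + 4·3 + 5)/6 = 18/6 = 3; σ²_G = ((5−1)/6)² = 0.444
te_H = (9 + 4·12 + 21)/6 = 78/6 = 13; σ²_H = ((21−9)/6)² = 4.000

Forward pass:
ES_A = 0; EF_A = 3
ES_B = 0; EF_B = 6
ES_C = 0; EF_C = 9
ES_D = 0; EF_D = 4
ES_E = max(EF_C=9, EF_D=4) = 9; EF_E = 9+3 = 12
ES_F = 4; EF_F = 4+10 = 14
ES_G = max(EF_B=6, EF_D=4) = 6; EF_G = 6+3 = 9
ES_H = max(EF_A=3, EF_E=12, EF_F=14, EF_G=9) = 14; EF_H = 14+13 = 27
Expected project duration μ = 27 weeks. Critical path: D → F → H.

Variance along critical path = 0.444 + 4.000 + 4.000 = 8.444
σ = √8.444 = 2.906 weeks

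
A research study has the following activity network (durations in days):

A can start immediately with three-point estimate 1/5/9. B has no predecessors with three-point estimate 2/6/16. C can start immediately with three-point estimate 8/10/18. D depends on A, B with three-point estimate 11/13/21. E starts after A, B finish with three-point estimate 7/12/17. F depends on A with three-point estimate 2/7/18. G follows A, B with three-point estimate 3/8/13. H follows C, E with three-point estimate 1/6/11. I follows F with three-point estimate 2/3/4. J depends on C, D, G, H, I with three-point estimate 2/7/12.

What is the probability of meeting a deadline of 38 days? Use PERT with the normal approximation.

te_A = (1 + 4·5 + 9)/6 = 30/6 = 5; σ²_A = ((9−1)/6)² = 1.778
te_B = (2 + 4·6 + 16)/6 = 42/6 = 7; σ²_B = ((16−2)/6)² = 5.444
te_C = (8 + 4·10 + 18)/6 = 66/6 = 11; σ²_C = ((18−8)/6)² = 2.778
te_D = (11 + 4·13 + 21)/6 = 84/6 = 14; σ²_D = ((21−11)/6)² = 2.778
te_E = (7 + 4·12 + 17)/6 = 72/6 = 12; σ²_E = ((17−7)/6)² = 2.778
te_F = (2 + 4·7 + 18)/6 = 48/6 = 8; σ²_F = ((18−2)/6)² = 7.111
te_G = (3 + 4·8 + 13)/6 = 48/6 = 8; σ²_G = ((13−3)/6)² = 2.778
te_H = (1 + 4·6 + 11)/6 = 36/6 = 6; σ²_H = ((11−1)/6)² = 2.778
te_I = (2 + 4·3 + 4)/6 = 18/6 = 3; σ²_I = ((4−2)/6)² = 0.111
te_J = (2 + 4·7 + 12)/6 = 42/6 = 7; σ²_J = ((12−2)/6)² = 2.778

Forward pass:
ES_A = 0; EF_A = 5
ES_B = 0; EF_B = 7
ES_C = 0; EF_C = 11
ES_D = max(EF_A=5, EF_B=7) = 7; EF_D = 7+14 = 21
ES_E = max(EF_A=5, EF_B=7) = 7; EF_E = 7+12 = 19
ES_F = 5; EF_F = 5+8 = 13
ES_G = max(EF_A=5, EF_B=7) = 7; EF_G = 7+8 = 15
ES_H = max(EF_C=11, EF_E=19) = 19; EF_H = 19+6 = 25
ES_I = 13; EF_I = 13+3 = 16
ES_J = max(EF_C=11, EF_D=21, EF_G=15, EF_H=25, EF_I=16) = 25; EF_J = 25+7 = 32
Expected project duration μ = 32 days. Critical path: B → E → H → J.

Variance along critical path = 5.444 + 2.778 + 2.778 + 2.778 = 13.778; σ = √13.778 = 3.712 days.
Z = (38 − 32) / 3.712 = 1.616
P(T ≤ 38) = Φ(1.616) ≈ 0.947

0.947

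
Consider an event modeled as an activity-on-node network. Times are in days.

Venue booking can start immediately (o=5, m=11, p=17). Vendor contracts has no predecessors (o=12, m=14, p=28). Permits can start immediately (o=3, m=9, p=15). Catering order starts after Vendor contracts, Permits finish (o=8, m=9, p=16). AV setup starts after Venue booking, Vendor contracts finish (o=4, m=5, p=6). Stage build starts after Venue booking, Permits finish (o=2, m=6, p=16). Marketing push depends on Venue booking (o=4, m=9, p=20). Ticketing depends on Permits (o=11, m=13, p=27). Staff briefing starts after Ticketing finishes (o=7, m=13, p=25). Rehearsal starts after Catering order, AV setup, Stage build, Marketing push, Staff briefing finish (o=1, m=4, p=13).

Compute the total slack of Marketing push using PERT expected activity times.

te_Venue booking = (5 + 4·11 + 17)/6 = 66/6 = 11
te_Vendor contracts = (12 + 4·14 + 28)/6 = 96/6 = 16
te_Permits = (3 + 4·9 + 15)/6 = 54/6 = 9
te_Catering order = (8 + 4·9 + 16)/6 = 60/6 = 10
te_AV setup = (4 + 4·5 + 6)/6 = 30/6 = 5
te_Stage build = (2 + 4·6 + 16)/6 = 42/6 = 7
te_Marketing push = (4 + 4·9 + 20)/6 = 60/6 = 10
te_Ticketing = (11 + 4·13 + 27)/6 = 90/6 = 15
te_Staff briefing = (7 + 4·13 + 25)/6 = 84/6 = 14
te_Rehearsal = (1 + 4·4 + 13)/6 = 30/6 = 5

Forward pass:
ES_Venue booking = 0; EF_Venue booking = 11
ES_Vendor contracts = 0; EF_Vendor contracts = 16
ES_Permits = 0; EF_Permits = 9
ES_Catering order = max(EF_Vendor contracts=16, EF_Permits=9) = 16; EF_Catering order = 16+10 = 26
ES_AV setup = max(EF_Venue booking=11, EF_Vendor contracts=16) = 16; EF_AV setup = 16+5 = 21
ES_Stage build = max(EF_Venue booking=11, EF_Permits=9) = 11; EF_Stage build = 11+7 = 18
ES_Marketing push = 11; EF_Marketing push = 11+10 = 21
ES_Ticketing = 9; EF_Ticketing = 9+15 = 24
ES_Staff briefing = 24; EF_Staff briefing = 24+14 = 38
ES_Rehearsal = max(EF_Catering order=26, EF_AV setup=21, EF_Stage build=18, EF_Marketing push=21, EF_Staff briefing=38) = 38; EF_Rehearsal = 38+5 = 43
Expected project duration μ = 43 days. Critical path: Permits → Ticketing → Staff briefing → Rehearsal.

Backward pass:
LF_Rehearsal = 43; LS_Rehearsal = 43−5 = 38
LF_Staff briefing = LS_Rehearsal = 38; LS_Staff briefing = 38−14 = 24
LF_Ticketing = LS_Staff briefing = 24; LS_Ticketing = 24−15 = 9
LF_Marketing push = LS_Rehearsal = 38; LS_Marketing push = 38−10 = 28
LF_Stage build = LS_Rehearsal = 38; LS_Stage build = 38−7 = 31
LF_AV setup = LS_Rehearsal = 38; LS_AV setup = 38−5 = 33
LF_Catering order = LS_Rehearsal = 38; LS_Catering order = 38−10 = 28
LF_Permits = min(LS_Catering order=28, LS_Stage build=31, LS_Ticketing=9) = 9; LS_Permits = 9−9 = 0
LF_Vendor contracts = min(LS_Catering order=28, LS_AV setup=33) = 28; LS_Vendor contracts = 28−16 = 12
LF_Venue booking = min(LS_AV setup=33, LS_Stage build=31, LS_Marketing push=28) = 28; LS_Venue booking = 28−11 = 17
Slack_Marketing push = LS_Marketing push − ES_Marketing push = 28 − 11 = 17

17 days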